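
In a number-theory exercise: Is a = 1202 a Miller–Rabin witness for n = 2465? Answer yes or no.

yes

n − 1 = 2464 = 2^5 · 77, so s = 5 and d = 77.
Repeated squaring mod 2465: 1202^1 ≡ 1202, 1202^2 ≡ 314, 1202^4 ≡ 2461, 1202^8 ≡ 16, 1202^16 ≡ 256, 1202^32 ≡ 1446, 1202^64 ≡ 596.
77 = 64 + 8 + 4 + 1, so 1202^77 ≡ 596·16·2461·1202 ≡ 2377 (mod 2465).
x_0 = 1202^77 mod 2465 = 2377.
x_0 is neither 1 nor 2464, so continue squaring.
x_1 = 2377^2 mod 2465 = 349.
x_2 = 349^2 mod 2465 = 1016.
x_3 = 1016^2 mod 2465 = 1886.
x_4 = 1886^2 mod 2465 = 1.
x_4 = 1 but x_3 ≠ ±1, a nontrivial square root of 1 — 1202 is a witness and 2465 is composite.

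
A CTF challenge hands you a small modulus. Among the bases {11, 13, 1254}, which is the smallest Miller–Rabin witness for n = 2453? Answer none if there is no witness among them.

11

n − 1 = 2452 = 2^2 · 613, so s = 2 and d = 613.
Base 11: x_0 = 11^613 mod 2453 = 2167. x_0 is neither 1 nor 2452, so continue squaring. x_1 = 2167^2 mod 2453 = 847. Reached i = s−1 = 1 without hitting −1: 11 is a Miller–Rabin witness and 2453 is composite.
Base 13: x_0 = 13^613 mod 2453 = 877. x_0 is neither 1 nor 2452, so continue squaring. x_1 = 877^2 mod 2453 = 1340. Reached i = s−1 = 1 without hitting −1: 13 is a Miller–Rabin witness and 2453 is composite.
Base 1254: x_0 = 1254^613 mod 2453 = 1177. x_0 is neither 1 nor 2452, so continue squaring. x_1 = 1177^2 mod 2453 = 1837. Reached i = s−1 = 1 without hitting −1: 1254 is a Miller–Rabin witness and 2453 is composite.
The smallest witness among the given bases is 11.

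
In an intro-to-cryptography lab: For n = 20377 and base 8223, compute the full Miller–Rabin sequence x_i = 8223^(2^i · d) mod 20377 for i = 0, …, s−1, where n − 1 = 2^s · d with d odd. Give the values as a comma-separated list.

8532, 8380, 5258

n − 1 = 20376 = 2^3 · 2547, so s = 3 and d = 2547.
x_0 = 8223^2547 mod 20377 = 8532.
x_1 = 8532^2 mod 20377 = 8380.
x_2 = 8380^2 mod 20377 = 5258.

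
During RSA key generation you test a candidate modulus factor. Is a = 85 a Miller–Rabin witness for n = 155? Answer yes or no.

yes

n − 1 = 154 = 2^1 · 77, so s = 1 and d = 77.
x_0 = 85^77 mod 155 = 60.
x_0 ∉ {1, 154} and s = 1, so 85 is a Miller–Rabin witness and 155 is composite.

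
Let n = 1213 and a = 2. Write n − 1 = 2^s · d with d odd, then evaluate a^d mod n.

495

n − 1 = 1212 = 2^2 · 303, so s = 2 and d = 303.
Repeated squaring mod 1213: 2^1 ≡ 2, 2^2 ≡ 4, 2^4 ≡ 16, 2^8 ≡ 256, 2^16 ≡ 34, 2^32 ≡ 1156, 2^64 ≡ 823, 2^128 ≡ 475, 2^256 ≡ 7.
303 = 256 + 32 + 8 + 4 + 2 + 1, so 2^303 ≡ 7·1156·256·16·4·2 ≡ 495 (mod 1213).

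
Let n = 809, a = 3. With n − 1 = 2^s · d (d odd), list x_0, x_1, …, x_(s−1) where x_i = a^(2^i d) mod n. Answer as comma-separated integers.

n − 1 = 808 = 2^3 · 101, so s = 3 and d = 101.
x_0 = 3^101 mod 809 = 239.
x_1 = 239^2 mod 809 = 491.
x_2 = 491^2 mod 809 = 808.

239, 491, 808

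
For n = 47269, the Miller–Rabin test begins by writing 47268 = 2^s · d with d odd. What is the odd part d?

11817

Halving: 47268 → 23634 → 11817; 11817 is odd.
So 47268 = 2^2 · 11817.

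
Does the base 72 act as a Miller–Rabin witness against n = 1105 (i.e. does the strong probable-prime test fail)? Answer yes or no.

no

n − 1 = 1104 = 2^4 · 69, so s = 4 and d = 69.
x_0 = 72^69 mod 1105 = 242.
x_0 is neither 1 nor 1104, so continue squaring.
x_1 = 242^2 mod 1105 = 1104.
x_1 ≡ −1, so 72 is not a witness.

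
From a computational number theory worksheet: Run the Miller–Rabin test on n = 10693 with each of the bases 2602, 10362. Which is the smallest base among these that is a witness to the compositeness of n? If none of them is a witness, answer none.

n − 1 = 10692 = 2^2 · 2673, so s = 2 and d = 2673.
Base 2602: x_0 = 2602^2673 mod 10693 = 1. x_0 = 1, so 2602 is not a witness.
Base 10362: x_0 = 10362^2673 mod 10693 = 7098. x_0 is neither 1 nor 10692, so continue squaring. x_1 = 7098^2 mod 10693 = 6881. Reached i = s−1 = 1 without hitting −1: 10362 is a Miller–Rabin witness and 10693 is composite.
The smallest witness among the given bases is 10362.

10362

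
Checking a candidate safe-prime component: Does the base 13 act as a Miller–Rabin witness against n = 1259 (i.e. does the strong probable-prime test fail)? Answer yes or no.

n − 1 = 1258 = 2^1 · 629, so s = 1 and d = 629.
By repeated squaring, 13^629 ≡ 1258 (mod 1259).
x_0 = 13^629 mod 1259 = 1258.
x_0 = 1258 ≡ −1, so 13 is not a witness.

no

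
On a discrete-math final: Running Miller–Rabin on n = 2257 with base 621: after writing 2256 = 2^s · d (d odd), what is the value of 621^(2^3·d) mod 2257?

1

n − 1 = 2256 = 2^4 · 141, so s = 4 and d = 141.
Repeated squaring mod 2257: 621^1 ≡ 621, 621^2 ≡ 1951, 621^4 ≡ 1099, 621^8 ≡ 306, 621^16 ≡ 1099, 621^32 ≡ 306, 621^64 ≡ 1099, 621^128 ≡ 306.
141 = 128 + 8 + 4 + 1, so 621^141 ≡ 306·306·1099·621 ≡ 438 (mod 2257).
x_0 = 438.
x_1 = 438^2 mod 2257 = 2256.
x_2 = 2256^2 mod 2257 = 1.
x_3 = 1^2 mod 2257 = 1.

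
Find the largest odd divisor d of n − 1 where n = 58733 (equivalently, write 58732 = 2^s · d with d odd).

Halving: 58732 → 29366 → 14683; 14683 is odd.
So 58732 = 2^2 · 14683.

14683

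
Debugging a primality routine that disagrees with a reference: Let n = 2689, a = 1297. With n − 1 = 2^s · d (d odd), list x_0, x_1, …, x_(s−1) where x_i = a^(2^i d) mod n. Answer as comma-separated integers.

715, 315, 2421, 1910, 1816, 1142, 2688

n − 1 = 2688 = 2^7 · 21, so s = 7 and d = 21.
x_0 = 1297^21 mod 2689 = 715.
x_1 = 715^2 mod 2689 = 315.
x_2 = 315^2 mod 2689 = 2421.
x_3 = 2421^2 mod 2689 = 1910.
x_4 = 1910^2 mod 2689 = 1816.
x_5 = 1816^2 mod 2689 = 1142.
x_6 = 1142^2 mod 2689 = 2688.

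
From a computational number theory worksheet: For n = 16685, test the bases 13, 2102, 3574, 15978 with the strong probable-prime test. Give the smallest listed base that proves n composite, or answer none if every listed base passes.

13

n − 1 = 16684 = 2^2 · 4171, so s = 2 and d = 4171.
Base 13: x_0 = 13^4171 mod 16685 = 13687. x_0 is neither 1 nor 16684, so continue squaring. x_1 = 13687^2 mod 16685 = 11474. Reached i = s−1 = 1 without hitting −1: 13 is a Miller–Rabin witness and 16685 is composite.
Base 2102: x_0 = 2102^4171 mod 16685 = 11458. x_0 is neither 1 nor 16684, so continue squaring. x_1 = 11458^2 mod 16685 = 8184. Reached i = s−1 = 1 without hitting −1: 2102 is a Miller–Rabin witness and 16685 is composite.
Base 3574: x_0 = 3574^4171 mod 16685 = 4204. x_0 is neither 1 nor 16684, so continue squaring. x_1 = 4204^2 mod 16685 = 4201. Reached i = s−1 = 1 without hitting −1: 3574 is a Miller–Rabin witness and 16685 is composite.
Base 15978: x_0 = 15978^4171 mod 16685 = 7687. x_0 is neither 1 nor 16684, so continue squaring. x_1 = 7687^2 mod 16685 = 8384. Reached i = s−1 = 1 without hitting −1: 15978 is a Miller–Rabin witness and 16685 is composite.
The smallest witness among the given bases is 13.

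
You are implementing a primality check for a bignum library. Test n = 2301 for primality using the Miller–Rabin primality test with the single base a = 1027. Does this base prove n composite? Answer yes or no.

n − 1 = 2300 = 2^2 · 575, so s = 2 and d = 575.
Repeated squaring mod 2301: 1027^1 ≡ 1027, 1027^2 ≡ 871, 1027^4 ≡ 1612, 1027^8 ≡ 715, 1027^16 ≡ 403, 1027^32 ≡ 1339, 1027^64 ≡ 442, 1027^128 ≡ 2080, 1027^256 ≡ 520, 1027^512 ≡ 1183.
575 = 512 + 32 + 16 + 8 + 4 + 2 + 1, so 1027^575 ≡ 1183·1339·403·715·1612·871·1027 ≡ 247 (mod 2301).
x_0 = 1027^575 mod 2301 = 247.
x_0 is neither 1 nor 2300, so continue squaring.
x_1 = 247^2 mod 2301 = 1183.
Reached i = s−1 = 1 without hitting −1: 1027 is a Miller–Rabin witness and 2301 is composite.

yes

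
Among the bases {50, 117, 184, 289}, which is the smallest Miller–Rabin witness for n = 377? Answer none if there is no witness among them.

50

n − 1 = 376 = 2^3 · 47, so s = 3 and d = 47.
Base 50: x_0 = 50^47 mod 377 = 201. x_0 is neither 1 nor 376, so continue squaring. x_1 = 201^2 mod 377 = 62. x_2 = 62^2 mod 377 = 74. Reached i = s−1 = 2 without hitting −1: 50 is a Miller–Rabin witness and 377 is composite.
Base 117: x_0 = 117^47 mod 377 = 117. x_0 is neither 1 nor 376, so continue squaring. x_1 = 117^2 mod 377 = 117. x_2 = 117^2 mod 377 = 117. Reached i = s−1 = 2 without hitting −1: 117 is a Miller–Rabin witness and 377 is composite.
Base 184: x_0 = 184^47 mod 377 = 137. x_0 is neither 1 nor 376, so continue squaring. x_1 = 137^2 mod 377 = 296. x_2 = 296^2 mod 377 = 152. Reached i = s−1 = 2 without hitting −1: 184 is a Miller–Rabin witness and 377 is composite.
Base 289: x_0 = 289^47 mod 377 = 347. x_0 is neither 1 nor 376, so continue squaring. x_1 = 347^2 mod 377 = 146. x_2 = 146^2 mod 377 = 204. Reached i = s−1 = 2 without hitting −1: 289 is a Miller–Rabin witness and 377 is composite.
The smallest witness among the given bases is 50.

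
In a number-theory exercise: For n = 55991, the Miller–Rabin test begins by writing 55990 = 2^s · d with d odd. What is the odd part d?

Halving: 55990 → 27995; 27995 is odd.
So 55990 = 2^1 · 27995.

27995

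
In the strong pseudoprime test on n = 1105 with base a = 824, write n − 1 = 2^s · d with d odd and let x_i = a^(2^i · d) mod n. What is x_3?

1

n − 1 = 1104 = 2^4 · 69, so s = 4 and d = 69.
x_0 = 824^69 mod 1105 = 434.
x_1 = 434^2 mod 1105 = 506.
x_2 = 506^2 mod 1105 = 781.
x_3 = 781^2 mod 1105 = 1.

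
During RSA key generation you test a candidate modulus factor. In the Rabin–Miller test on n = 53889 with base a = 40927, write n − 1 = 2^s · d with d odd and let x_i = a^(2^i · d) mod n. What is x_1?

n − 1 = 53888 = 2^7 · 421, so s = 7 and d = 421.
x_0 = 40927^421 mod 53889 = 22183.
x_1 = 22183^2 mod 53889 = 25030.

25030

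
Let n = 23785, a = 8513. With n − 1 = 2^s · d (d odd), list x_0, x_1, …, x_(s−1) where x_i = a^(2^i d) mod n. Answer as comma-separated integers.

4218, 344, 23196

n − 1 = 23784 = 2^3 · 2973, so s = 3 and d = 2973.
x_0 = 8513^2973 mod 23785 = 4218.
x_1 = 4218^2 mod 23785 = 344.
x_2 = 344^2 mod 23785 = 23196.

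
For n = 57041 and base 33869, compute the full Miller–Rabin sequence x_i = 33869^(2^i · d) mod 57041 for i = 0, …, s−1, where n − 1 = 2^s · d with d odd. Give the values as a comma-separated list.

n − 1 = 57040 = 2^4 · 3565, so s = 4 and d = 3565.
x_0 = 33869^3565 mod 57041 = 7640.
x_1 = 7640^2 mod 57041 = 16657.
x_2 = 16657^2 mod 57041 = 8225.
x_3 = 8225^2 mod 57041 = 57040.

7640, 16657, 8225, 57040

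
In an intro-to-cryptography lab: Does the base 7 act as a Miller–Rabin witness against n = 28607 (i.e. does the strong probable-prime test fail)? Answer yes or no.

n − 1 = 28606 = 2^1 · 14303, so s = 1 and d = 14303.
Repeated squaring mod 28607: 7^1 ≡ 7, 7^2 ≡ 49, 7^4 ≡ 2401, 7^8 ≡ 14794, 7^16 ≡ 18886, 7^32 ≡ 8920, 7^64 ≡ 10333, 7^128 ≡ 9565, 7^256 ≡ 4039, 7^512 ≡ 7531, 7^1024 ≡ 16887, 7^2048 ≡ 16193, 7^4096 ≡ 1487, 7^8192 ≡ 8430.
14303 = 8192 + 4096 + 1024 + 512 + 256 + 128 + 64 + 16 + 8 + 4 + 2 + 1, so 7^14303 ≡ 8430·1487·16887·7531·4039·9565·10333·18886·14794·2401·49·7 ≡ 1 (mod 28607).
x_0 = 7^14303 mod 28607 = 1.
x_0 = 1, so 7 is not a witness.

no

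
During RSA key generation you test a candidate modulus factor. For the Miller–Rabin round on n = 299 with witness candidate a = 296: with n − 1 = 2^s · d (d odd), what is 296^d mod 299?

30

n − 1 = 298 = 2^1 · 149, so s = 1 and d = 149.
296^149 mod 299 = 30.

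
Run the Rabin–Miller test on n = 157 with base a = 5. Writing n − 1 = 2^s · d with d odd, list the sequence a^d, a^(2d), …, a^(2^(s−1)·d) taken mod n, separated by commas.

n − 1 = 156 = 2^2 · 39, so s = 2 and d = 39.
x_0 = 5^39 mod 157 = 129.
x_1 = 129^2 mod 157 = 156.

129, 156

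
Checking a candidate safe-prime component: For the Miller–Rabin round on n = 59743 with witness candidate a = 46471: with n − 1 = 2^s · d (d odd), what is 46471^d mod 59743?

59742

n − 1 = 59742 = 2^1 · 29871, so s = 1 and d = 29871.
Repeated squaring mod 59743: 46471^1 ≡ 46471, 46471^2 ≡ 23620, 46471^4 ≡ 24266, 46471^8 ≡ 11748, 46471^16 ≡ 9174, 46471^32 ≡ 44132, 46471^64 ≡ 11624, 46471^128 ≡ 38453, 46471^256 ≡ 53702, 46471^512 ≡ 50451, 46471^1024 ≡ 12629, 46471^2048 ≡ 37574, 46471^4096 ≡ 18643, 46471^8192 ≡ 36418, 46471^16384 ≡ 35867.
29871 = 16384 + 8192 + 4096 + 1024 + 128 + 32 + 8 + 4 + 2 + 1, so 46471^29871 ≡ 35867·36418·18643·12629·38453·44132·11748·24266·23620·46471 ≡ 59742 (mod 59743).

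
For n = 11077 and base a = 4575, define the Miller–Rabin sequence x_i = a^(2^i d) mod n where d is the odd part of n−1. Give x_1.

n − 1 = 11076 = 2^2 · 2769, so s = 2 and d = 2769.
x_0 = 4575^2769 mod 11077 = 4663.
x_1 = 4663^2 mod 11077 = 10495.

10495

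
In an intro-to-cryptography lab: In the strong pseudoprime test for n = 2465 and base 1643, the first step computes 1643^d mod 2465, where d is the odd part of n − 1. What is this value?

568

n − 1 = 2464 = 2^5 · 77, so s = 5 and d = 77.
1643^77 mod 2465 = 568.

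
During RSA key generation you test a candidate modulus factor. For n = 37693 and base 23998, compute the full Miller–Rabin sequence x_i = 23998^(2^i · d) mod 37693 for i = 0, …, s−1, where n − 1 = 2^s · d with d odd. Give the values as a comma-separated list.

37692, 1

n − 1 = 37692 = 2^2 · 9423, so s = 2 and d = 9423.
x_0 = 23998^9423 mod 37693 = 37692.
x_1 = 37692^2 mod 37693 = 1.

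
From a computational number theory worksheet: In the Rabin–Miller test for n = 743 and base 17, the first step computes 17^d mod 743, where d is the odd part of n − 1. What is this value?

742

n − 1 = 742 = 2^1 · 371, so s = 1 and d = 371.
Repeated squaring mod 743: 17^1 ≡ 17, 17^2 ≡ 289, 17^4 ≡ 305, 17^8 ≡ 150, 17^16 ≡ 210, 17^32 ≡ 263, 17^64 ≡ 70, 17^128 ≡ 442, 17^256 ≡ 698.
371 = 256 + 64 + 32 + 16 + 2 + 1, so 17^371 ≡ 698·70·263·210·289·17 ≡ 742 (mod 743).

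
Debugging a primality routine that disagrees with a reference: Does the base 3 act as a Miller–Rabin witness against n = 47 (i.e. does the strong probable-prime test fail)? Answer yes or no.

no

n − 1 = 46 = 2^1 · 23, so s = 1 and d = 23.
x_0 = 3^23 mod 47 = 1.
x_0 = 1, so 3 is not a witness.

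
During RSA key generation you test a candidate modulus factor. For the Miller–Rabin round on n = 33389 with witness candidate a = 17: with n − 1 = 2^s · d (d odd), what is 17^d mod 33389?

21752

n − 1 = 33388 = 2^2 · 8347, so s = 2 and d = 8347.
17^8347 mod 33389 = 21752.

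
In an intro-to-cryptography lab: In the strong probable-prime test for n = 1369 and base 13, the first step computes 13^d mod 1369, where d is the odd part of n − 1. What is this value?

882

n − 1 = 1368 = 2^3 · 171, so s = 3 and d = 171.
13^171 mod 1369 = 882.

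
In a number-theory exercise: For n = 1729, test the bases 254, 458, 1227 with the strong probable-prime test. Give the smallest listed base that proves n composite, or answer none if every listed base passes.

n − 1 = 1728 = 2^6 · 27, so s = 6 and d = 27.
Base 254: x_0 = 254^27 mod 1729 = 1331. x_0 is neither 1 nor 1728, so continue squaring. x_1 = 1331^2 mod 1729 = 1065. x_2 = 1065^2 mod 1729 = 1. x_2 = 1 but x_1 ≠ ±1, a nontrivial square root of 1 — 254 is a witness and 1729 is composite.
Base 458: x_0 = 458^27 mod 1729 = 664. x_0 is neither 1 nor 1728, so continue squaring. x_1 = 664^2 mod 1729 = 1. x_1 = 1 but x_0 ≠ ±1, a nontrivial square root of 1 — 458 is a witness and 1729 is composite.
Base 1227: x_0 = 1227^27 mod 1729 = 1464. x_0 is neither 1 nor 1728, so continue squaring. x_1 = 1464^2 mod 1729 = 1065. x_2 = 1065^2 mod 1729 = 1. x_2 = 1 but x_1 ≠ ±1, a nontrivial square root of 1 — 1227 is a witness and 1729 is composite.
The smallest witness among the given bases is 254.

254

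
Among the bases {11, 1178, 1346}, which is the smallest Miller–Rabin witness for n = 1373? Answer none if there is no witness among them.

n − 1 = 1372 = 2^2 · 343, so s = 2 and d = 343.
Base 11: x_0 = 11^343 mod 1373 = 1372. x_0 = 1372 ≡ −1, so 11 is not a witness.
Base 1178: x_0 = 1178^343 mod 1373 = 705. x_0 is neither 1 nor 1372, so continue squaring. x_1 = 705^2 mod 1373 = 1372. x_1 ≡ −1, so 1178 is not a witness.
Base 1346: x_0 = 1346^343 mod 1373 = 705. x_0 is neither 1 nor 1372, so continue squaring. x_1 = 705^2 mod 1373 = 1372. x_1 ≡ −1, so 1346 is not a witness.
No listed base is a witness for 1373.

none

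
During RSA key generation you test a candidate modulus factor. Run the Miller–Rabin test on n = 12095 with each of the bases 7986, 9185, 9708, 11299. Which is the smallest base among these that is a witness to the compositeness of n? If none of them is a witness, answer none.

7986

n − 1 = 12094 = 2^1 · 6047, so s = 1 and d = 6047.
Base 7986: x_0 = 7986^6047 mod 12095 = 4806. x_0 ∉ {1, 12094} and s = 1, so 7986 is a Miller–Rabin witness and 12095 is composite.
Base 9185: x_0 = 9185^6047 mod 12095 = 4675. x_0 ∉ {1, 12094} and s = 1, so 9185 is a Miller–Rabin witness and 12095 is composite.
Base 9708: x_0 = 9708^6047 mod 12095 = 1567. x_0 ∉ {1, 12094} and s = 1, so 9708 is a Miller–Rabin witness and 12095 is composite.
Base 11299: x_0 = 11299^6047 mod 12095 = 7039. x_0 ∉ {1, 12094} and s = 1, so 11299 is a Miller–Rabin witness and 12095 is composite.
The smallest witness among the given bases is 7986.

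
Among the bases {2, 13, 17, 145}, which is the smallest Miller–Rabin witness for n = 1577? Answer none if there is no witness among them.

n − 1 = 1576 = 2^3 · 197, so s = 3 and d = 197.
Base 2: x_0 = 2^197 mod 1577 = 1150. x_0 is neither 1 nor 1576, so continue squaring. x_1 = 1150^2 mod 1577 = 974. x_2 = 974^2 mod 1577 = 899. Reached i = s−1 = 2 without hitting −1: 2 is a Miller–Rabin witness and 1577 is composite.
Base 13: x_0 = 13^197 mod 1577 = 706. x_0 is neither 1 nor 1576, so continue squaring. x_1 = 706^2 mod 1577 = 104. x_2 = 104^2 mod 1577 = 1354. Reached i = s−1 = 2 without hitting −1: 13 is a Miller–Rabin witness and 1577 is composite.
Base 17: x_0 = 17^197 mod 1577 = 1320. x_0 is neither 1 nor 1576, so continue squaring. x_1 = 1320^2 mod 1577 = 1392. x_2 = 1392^2 mod 1577 = 1108. Reached i = s−1 = 2 without hitting −1: 17 is a Miller–Rabin witness and 1577 is composite.
Base 145: x_0 = 145^197 mod 1577 = 1528. x_0 is neither 1 nor 1576, so continue squaring. x_1 = 1528^2 mod 1577 = 824. x_2 = 824^2 mod 1577 = 866. Reached i = s−1 = 2 without hitting −1: 145 is a Miller–Rabin witness and 1577 is composite.
The smallest witness among the given bases is 2.

2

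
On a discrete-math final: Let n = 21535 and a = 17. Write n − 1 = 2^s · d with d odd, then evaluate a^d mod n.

n − 1 = 21534 = 2^1 · 10767, so s = 1 and d = 10767.
17^10767 mod 21535 = 12388.

12388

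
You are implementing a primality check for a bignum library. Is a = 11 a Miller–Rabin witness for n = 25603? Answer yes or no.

no

n − 1 = 25602 = 2^1 · 12801, so s = 1 and d = 12801.
By repeated squaring, 11^12801 ≡ 1 (mod 25603).
x_0 = 11^12801 mod 25603 = 1.
x_0 = 1, so 11 is not a witness.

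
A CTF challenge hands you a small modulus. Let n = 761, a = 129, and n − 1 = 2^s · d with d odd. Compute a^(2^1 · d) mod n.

760

n − 1 = 760 = 2^3 · 95, so s = 3 and d = 95.
x_0 = 129^95 mod 761 = 39.
x_1 = 39^2 mod 761 = 760.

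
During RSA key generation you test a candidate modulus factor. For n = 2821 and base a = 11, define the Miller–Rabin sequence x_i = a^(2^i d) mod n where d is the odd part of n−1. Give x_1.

1520

n − 1 = 2820 = 2^2 · 705, so s = 2 and d = 705.
By repeated squaring, 11^705 ≡ 1828 (mod 2821).
x_0 = 1828.
x_1 = 1828^2 mod 2821 = 1520.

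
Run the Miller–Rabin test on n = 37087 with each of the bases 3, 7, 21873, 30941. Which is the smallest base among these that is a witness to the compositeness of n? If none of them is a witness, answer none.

n − 1 = 37086 = 2^1 · 18543, so s = 1 and d = 18543.
Base 3: x_0 = 3^18543 mod 37087 = 37086. x_0 = 37086 ≡ −1, so 3 is not a witness.
Base 7: x_0 = 7^18543 mod 37087 = 37086. x_0 = 37086 ≡ −1, so 7 is not a witness.
Base 21873: x_0 = 21873^18543 mod 37087 = 1. x_0 = 1, so 21873 is not a witness.
Base 30941: x_0 = 30941^18543 mod 37087 = 37086. x_0 = 37086 ≡ −1, so 30941 is not a witness.
No listed base is a witness for 37087.

none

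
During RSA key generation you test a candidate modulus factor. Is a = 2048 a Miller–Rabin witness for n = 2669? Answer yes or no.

yes

n − 1 = 2668 = 2^2 · 667, so s = 2 and d = 667.
x_0 = 2048^667 mod 2669 = 189.
x_0 is neither 1 nor 2668, so continue squaring.
x_1 = 189^2 mod 2669 = 1024.
Reached i = s−1 = 1 without hitting −1: 2048 is a Miller–Rabin witness and 2669 is composite.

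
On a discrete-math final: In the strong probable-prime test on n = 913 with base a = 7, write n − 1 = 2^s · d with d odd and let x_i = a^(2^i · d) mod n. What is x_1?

443

n − 1 = 912 = 2^4 · 57, so s = 4 and d = 57.
x_0 = 7^57 mod 913 = 798.
x_1 = 798^2 mod 913 = 443.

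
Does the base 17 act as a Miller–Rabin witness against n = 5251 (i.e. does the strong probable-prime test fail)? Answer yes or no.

n − 1 = 5250 = 2^1 · 2625, so s = 1 and d = 2625.
Repeated squaring mod 5251: 17^1 ≡ 17, 17^2 ≡ 289, 17^4 ≡ 4756, 17^8 ≡ 3479, 17^16 ≡ 5137, 17^32 ≡ 2494, 17^64 ≡ 2852, 17^128 ≡ 105, 17^256 ≡ 523, 17^512 ≡ 477, 17^1024 ≡ 1736, 17^2048 ≡ 4873.
2625 = 2048 + 512 + 64 + 1, so 17^2625 ≡ 4873·477·2852·17 ≡ 3214 (mod 5251).
x_0 = 17^2625 mod 5251 = 3214.
x_0 ∉ {1, 5250} and s = 1, so 17 is a Miller–Rabin witness and 5251 is composite.

yes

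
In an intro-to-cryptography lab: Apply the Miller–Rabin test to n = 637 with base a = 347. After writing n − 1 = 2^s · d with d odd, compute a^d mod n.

547

n − 1 = 636 = 2^2 · 159, so s = 2 and d = 159.
347^159 mod 637 = 547.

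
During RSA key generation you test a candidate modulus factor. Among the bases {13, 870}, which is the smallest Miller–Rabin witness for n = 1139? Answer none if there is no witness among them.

n − 1 = 1138 = 2^1 · 569, so s = 1 and d = 569.
Base 13: x_0 = 13^569 mod 1139 = 778. x_0 ∉ {1, 1138} and s = 1, so 13 is a Miller–Rabin witness and 1139 is composite.
Base 870: x_0 = 870^569 mod 1139 = 133. x_0 ∉ {1, 1138} and s = 1, so 870 is a Miller–Rabin witness and 1139 is composite.
The smallest witness among the given bases is 13.

13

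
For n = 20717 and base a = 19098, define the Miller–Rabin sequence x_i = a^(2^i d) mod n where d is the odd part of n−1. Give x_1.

1

n − 1 = 20716 = 2^2 · 5179, so s = 2 and d = 5179.
x_0 = 19098^5179 mod 20717 = 1.
x_1 = 1^2 mod 20717 = 1.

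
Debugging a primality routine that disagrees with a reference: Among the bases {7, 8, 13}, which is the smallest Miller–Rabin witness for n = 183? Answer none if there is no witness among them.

7

n − 1 = 182 = 2^1 · 91, so s = 1 and d = 91.
Base 7: x_0 = 7^91 mod 183 = 115. x_0 ∉ {1, 182} and s = 1, so 7 is a Miller–Rabin witness and 183 is composite.
Base 8: x_0 = 8^91 mod 183 = 53. x_0 ∉ {1, 182} and s = 1, so 8 is a Miller–Rabin witness and 183 is composite.
Base 13: x_0 = 13^91 mod 183 = 13. x_0 ∉ {1, 182} and s = 1, so 13 is a Miller–Rabin witness and 183 is composite.
The smallest witness among the given bases is 7.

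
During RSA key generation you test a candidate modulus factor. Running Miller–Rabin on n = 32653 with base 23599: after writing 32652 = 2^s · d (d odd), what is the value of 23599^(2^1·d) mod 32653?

n − 1 = 32652 = 2^2 · 8163, so s = 2 and d = 8163.
x_0 = 23599^8163 mod 32653 = 1.
x_1 = 1^2 mod 32653 = 1.

1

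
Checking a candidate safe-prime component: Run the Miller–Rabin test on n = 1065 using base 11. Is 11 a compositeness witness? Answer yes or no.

n − 1 = 1064 = 2^3 · 133, so s = 3 and d = 133.
Repeated squaring mod 1065: 11^1 ≡ 11, 11^2 ≡ 121, 11^4 ≡ 796, 11^8 ≡ 1006, 11^16 ≡ 286, 11^32 ≡ 856, 11^64 ≡ 16, 11^128 ≡ 256.
133 = 128 + 4 + 1, so 11^133 ≡ 256·796·11 ≡ 776 (mod 1065).
x_0 = 11^133 mod 1065 = 776.
x_0 is neither 1 nor 1064, so continue squaring.
x_1 = 776^2 mod 1065 = 451.
x_2 = 451^2 mod 1065 = 1051.
Reached i = s−1 = 2 without hitting −1: 11 is a Miller–Rabin witness and 1065 is composite.

yes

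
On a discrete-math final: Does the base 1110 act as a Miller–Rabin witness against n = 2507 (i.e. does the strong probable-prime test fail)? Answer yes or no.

yes

n − 1 = 2506 = 2^1 · 1253, so s = 1 and d = 1253.
x_0 = 1110^1253 mod 2507 = 1614.
x_0 ∉ {1, 2506} and s = 1, so 1110 is a Miller–Rabin witness and 2507 is composite.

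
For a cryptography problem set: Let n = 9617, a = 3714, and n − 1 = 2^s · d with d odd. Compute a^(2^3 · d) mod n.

n − 1 = 9616 = 2^4 · 601, so s = 4 and d = 601.
x_0 = 3714^601 mod 9617 = 1411.
x_1 = 1411^2 mod 9617 = 202.
x_2 = 202^2 mod 9617 = 2336.
x_3 = 2336^2 mod 9617 = 4057.

4057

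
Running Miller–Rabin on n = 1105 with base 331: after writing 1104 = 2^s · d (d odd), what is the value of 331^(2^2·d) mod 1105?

781

n − 1 = 1104 = 2^4 · 69, so s = 4 and d = 69.
x_0 = 331^69 mod 1105 = 876.
x_1 = 876^2 mod 1105 = 506.
x_2 = 506^2 mod 1105 = 781.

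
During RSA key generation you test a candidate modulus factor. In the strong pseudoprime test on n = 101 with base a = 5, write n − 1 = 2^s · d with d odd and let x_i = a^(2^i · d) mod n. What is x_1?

n − 1 = 100 = 2^2 · 25, so s = 2 and d = 25.
x_0 = 5^25 mod 101 = 1.
x_1 = 1^2 mod 101 = 1.

1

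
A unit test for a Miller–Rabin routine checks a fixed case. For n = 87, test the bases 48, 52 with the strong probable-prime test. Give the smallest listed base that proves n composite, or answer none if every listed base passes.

48

n − 1 = 86 = 2^1 · 43, so s = 1 and d = 43.
Base 48: x_0 = 48^43 mod 87 = 39. x_0 ∉ {1, 86} and s = 1, so 48 is a Miller–Rabin witness and 87 is composite.
Base 52: x_0 = 52^43 mod 87 = 52. x_0 ∉ {1, 86} and s = 1, so 52 is a Miller–Rabin witness and 87 is composite.
The smallest witness among the given bases is 48.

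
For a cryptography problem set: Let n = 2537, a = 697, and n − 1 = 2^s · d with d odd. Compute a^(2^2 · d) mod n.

n − 1 = 2536 = 2^3 · 317, so s = 3 and d = 317.
x_0 = 697^317 mod 2537 = 1672.
x_1 = 1672^2 mod 2537 = 2347.
x_2 = 2347^2 mod 2537 = 582.

582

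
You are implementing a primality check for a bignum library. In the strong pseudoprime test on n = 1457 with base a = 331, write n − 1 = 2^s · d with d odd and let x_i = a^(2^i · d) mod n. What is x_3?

479

n − 1 = 1456 = 2^4 · 91, so s = 4 and d = 91.
x_0 = 331^91 mod 1457 = 1199.
x_1 = 1199^2 mod 1457 = 999.
x_2 = 999^2 mod 1457 = 1413.
x_3 = 1413^2 mod 1457 = 479.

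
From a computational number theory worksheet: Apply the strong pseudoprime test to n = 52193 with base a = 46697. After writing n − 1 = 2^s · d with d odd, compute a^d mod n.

5865

n − 1 = 52192 = 2^5 · 1631, so s = 5 and d = 1631.
Repeated squaring mod 52193: 46697^1 ≡ 46697, 46697^2 ≡ 38462, 46697^4 ≡ 19245, 46697^8 ≡ 8497, 46697^16 ≡ 16090, 46697^32 ≡ 10820, 46697^64 ≡ 3501, 46697^128 ≡ 43839, 46697^256 ≡ 7275, 46697^512 ≡ 1923, 46697^1024 ≡ 44419.
1631 = 1024 + 512 + 64 + 16 + 8 + 4 + 2 + 1, so 46697^1631 ≡ 44419·1923·3501·16090·8497·19245·38462·46697 ≡ 5865 (mod 52193).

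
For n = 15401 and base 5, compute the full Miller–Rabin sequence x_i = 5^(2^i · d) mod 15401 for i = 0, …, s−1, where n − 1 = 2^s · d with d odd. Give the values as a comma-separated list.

12296, 15400, 1

n − 1 = 15400 = 2^3 · 1925, so s = 3 and d = 1925.
x_0 = 5^1925 mod 15401 = 12296.
x_1 = 12296^2 mod 15401 = 15400.
x_2 = 15400^2 mod 15401 = 1.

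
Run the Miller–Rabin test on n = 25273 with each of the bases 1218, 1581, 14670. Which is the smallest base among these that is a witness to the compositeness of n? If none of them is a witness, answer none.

1581

n − 1 = 25272 = 2^3 · 3159, so s = 3 and d = 3159.
Base 1218: x_0 = 1218^3159 mod 25273 = 25272. x_0 = 25272 ≡ −1, so 1218 is not a witness.
Base 1581: x_0 = 1581^3159 mod 25273 = 24001. x_0 is neither 1 nor 25272, so continue squaring. x_1 = 24001^2 mod 25273 = 512. x_2 = 512^2 mod 25273 = 9414. Reached i = s−1 = 2 without hitting −1: 1581 is a Miller–Rabin witness and 25273 is composite.
Base 14670: x_0 = 14670^3159 mod 25273 = 10223. x_0 is neither 1 nor 25272, so continue squaring. x_1 = 10223^2 mod 25273 = 5874. x_2 = 5874^2 mod 25273 = 6231. Reached i = s−1 = 2 without hitting −1: 14670 is a Miller–Rabin witness and 25273 is composite.
The smallest witness among the given bases is 1581.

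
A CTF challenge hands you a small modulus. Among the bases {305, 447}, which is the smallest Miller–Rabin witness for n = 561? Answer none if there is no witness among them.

n − 1 = 560 = 2^4 · 35, so s = 4 and d = 35.
Base 305: x_0 = 305^35 mod 561 = 560. x_0 = 560 ≡ −1, so 305 is not a witness.
Base 447: x_0 = 447^35 mod 561 = 516. x_0 is neither 1 nor 560, so continue squaring. x_1 = 516^2 mod 561 = 342. x_2 = 342^2 mod 561 = 276. x_3 = 276^2 mod 561 = 441. Reached i = s−1 = 3 without hitting −1: 447 is a Miller–Rabin witness and 561 is composite.
The smallest witness among the given bases is 447.

447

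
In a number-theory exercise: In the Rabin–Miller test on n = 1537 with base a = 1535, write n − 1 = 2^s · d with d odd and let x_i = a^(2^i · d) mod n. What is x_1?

n − 1 = 1536 = 2^9 · 3, so s = 9 and d = 3.
x_0 = 1535^3 mod 1537 = 1529.
x_1 = 1529^2 mod 1537 = 64.

64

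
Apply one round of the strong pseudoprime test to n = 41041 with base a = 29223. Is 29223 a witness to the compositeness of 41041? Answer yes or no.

n − 1 = 41040 = 2^4 · 2565, so s = 4 and d = 2565.
x_0 = 29223^2565 mod 41041 = 41040.
x_0 = 41040 ≡ −1, so 29223 is not a witness.

no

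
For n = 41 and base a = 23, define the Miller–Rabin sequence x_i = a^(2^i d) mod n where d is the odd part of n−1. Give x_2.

n − 1 = 40 = 2^3 · 5, so s = 3 and d = 5.
x_0 = 23^5 mod 41 = 40.
x_1 = 40^2 mod 41 = 1.
x_2 = 1^2 mod 41 = 1.

1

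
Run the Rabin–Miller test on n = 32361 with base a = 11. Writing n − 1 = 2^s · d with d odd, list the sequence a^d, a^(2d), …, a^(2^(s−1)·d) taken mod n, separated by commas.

n − 1 = 32360 = 2^3 · 4045, so s = 3 and d = 4045.
x_0 = 11^4045 mod 32361 = 9146.
x_1 = 9146^2 mod 32361 = 28492.
x_2 = 28492^2 mod 32361 = 18379.

9146, 28492, 18379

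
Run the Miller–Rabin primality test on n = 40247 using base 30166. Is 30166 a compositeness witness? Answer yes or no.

n − 1 = 40246 = 2^1 · 20123, so s = 1 and d = 20123.
Repeated squaring mod 40247: 30166^1 ≡ 30166, 30166^2 ≡ 2886, 30166^4 ≡ 38114, 30166^8 ≡ 1778, 30166^16 ≡ 22018, 30166^32 ≡ 17209, 30166^64 ≡ 12255, 30166^128 ≡ 23468, 30166^256 ≡ 7076, 30166^512 ≡ 2508, 30166^1024 ≡ 11532, 30166^2048 ≡ 10936, 30166^4096 ≡ 22259, 30166^8192 ≡ 22511, 30166^16384 ≡ 35391.
20123 = 16384 + 2048 + 1024 + 512 + 128 + 16 + 8 + 2 + 1, so 30166^20123 ≡ 35391·10936·11532·2508·23468·22018·1778·2886·30166 ≡ 2164 (mod 40247).
x_0 = 30166^20123 mod 40247 = 2164.
x_0 ∉ {1, 40246} and s = 1, so 30166 is a Miller–Rabin witness and 40247 is composite.

yes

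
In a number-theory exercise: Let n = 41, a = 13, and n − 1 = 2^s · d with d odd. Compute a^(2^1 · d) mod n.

n − 1 = 40 = 2^3 · 5, so s = 3 and d = 5.
x_0 = 13^5 mod 41 = 38.
x_1 = 38^2 mod 41 = 9.

9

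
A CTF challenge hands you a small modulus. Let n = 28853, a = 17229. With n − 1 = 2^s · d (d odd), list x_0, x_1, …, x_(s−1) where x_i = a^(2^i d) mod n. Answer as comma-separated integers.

7727, 9672

n − 1 = 28852 = 2^2 · 7213, so s = 2 and d = 7213.
x_0 = 17229^7213 mod 28853 = 7727.
x_1 = 7727^2 mod 28853 = 9672.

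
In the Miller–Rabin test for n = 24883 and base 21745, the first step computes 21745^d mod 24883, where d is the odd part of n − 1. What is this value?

2159

n − 1 = 24882 = 2^1 · 12441, so s = 1 and d = 12441.
Repeated squaring mod 24883: 21745^1 ≡ 21745, 21745^2 ≡ 18259, 21745^4 ≡ 8647, 21745^8 ≡ 22077, 21745^16 ≡ 10608, 21745^32 ≡ 8738, 21745^64 ≡ 11600, 21745^128 ≡ 17619, 21745^256 ≡ 13736, 21745^512 ≡ 14790, 21745^1024 ≡ 22530, 21745^2048 ≡ 12583, 21745^4096 ≡ 1360, 21745^8192 ≡ 8258.
12441 = 8192 + 4096 + 128 + 16 + 8 + 1, so 21745^12441 ≡ 8258·1360·17619·10608·22077·21745 ≡ 2159 (mod 24883).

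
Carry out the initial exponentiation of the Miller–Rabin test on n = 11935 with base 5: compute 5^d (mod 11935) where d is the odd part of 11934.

n − 1 = 11934 = 2^1 · 5967, so s = 1 and d = 5967.
By repeated squaring, 5^5967 ≡ 3380 (mod 11935).

3380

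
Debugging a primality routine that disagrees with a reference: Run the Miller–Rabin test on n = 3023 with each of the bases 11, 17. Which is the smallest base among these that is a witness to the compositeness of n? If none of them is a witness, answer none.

n − 1 = 3022 = 2^1 · 1511, so s = 1 and d = 1511.
Base 11: x_0 = 11^1511 mod 3023 = 3022. x_0 = 3022 ≡ −1, so 11 is not a witness.
Base 17: x_0 = 17^1511 mod 3023 = 3022. x_0 = 3022 ≡ −1, so 17 is not a witness.
No listed base is a witness for 3023.

none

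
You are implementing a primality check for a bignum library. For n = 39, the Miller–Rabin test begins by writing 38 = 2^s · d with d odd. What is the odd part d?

19

Halving: 38 → 19; 19 is odd.
So 38 = 2^1 · 19.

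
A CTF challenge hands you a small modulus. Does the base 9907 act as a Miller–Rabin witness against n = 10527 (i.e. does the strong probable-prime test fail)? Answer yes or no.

n − 1 = 10526 = 2^1 · 5263, so s = 1 and d = 5263.
x_0 = 9907^5263 mod 10527 = 1036.
x_0 ∉ {1, 10526} and s = 1, so 9907 is a Miller–Rabin witness and 10527 is composite.

yes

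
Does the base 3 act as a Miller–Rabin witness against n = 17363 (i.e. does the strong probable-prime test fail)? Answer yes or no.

yes

n − 1 = 17362 = 2^1 · 8681, so s = 1 and d = 8681.
x_0 = 3^8681 mod 17363 = 5346.
x_0 ∉ {1, 17362} and s = 1, so 3 is a Miller–Rabin witness and 17363 is composite.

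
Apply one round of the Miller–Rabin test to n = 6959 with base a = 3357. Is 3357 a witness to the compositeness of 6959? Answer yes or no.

no

n − 1 = 6958 = 2^1 · 3479, so s = 1 and d = 3479.
x_0 = 3357^3479 mod 6959 = 6958.
x_0 = 6958 ≡ −1, so 3357 is not a witness.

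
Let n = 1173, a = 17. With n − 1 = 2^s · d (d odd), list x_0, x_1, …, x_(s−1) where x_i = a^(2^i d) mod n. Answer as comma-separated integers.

986, 952

n − 1 = 1172 = 2^2 · 293, so s = 2 and d = 293.
x_0 = 17^293 mod 1173 = 986.
x_1 = 986^2 mod 1173 = 952.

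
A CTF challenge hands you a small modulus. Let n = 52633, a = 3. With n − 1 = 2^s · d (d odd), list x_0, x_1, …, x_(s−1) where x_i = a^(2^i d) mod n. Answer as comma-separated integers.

n − 1 = 52632 = 2^3 · 6579, so s = 3 and d = 6579.
x_0 = 3^6579 mod 52633 = 3604.
x_1 = 3604^2 mod 52633 = 41098.
x_2 = 41098^2 mod 52633 = 1.

3604, 41098, 1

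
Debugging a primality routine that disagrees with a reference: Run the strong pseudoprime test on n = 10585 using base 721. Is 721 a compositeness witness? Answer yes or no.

no

n − 1 = 10584 = 2^3 · 1323, so s = 3 and d = 1323.
x_0 = 721^1323 mod 10585 = 1.
x_0 = 1, so 721 is not a witness.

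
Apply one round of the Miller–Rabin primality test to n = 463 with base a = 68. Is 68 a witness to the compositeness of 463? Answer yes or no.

no

n − 1 = 462 = 2^1 · 231, so s = 1 and d = 231.
Repeated squaring mod 463: 68^1 ≡ 68, 68^2 ≡ 457, 68^4 ≡ 36, 68^8 ≡ 370, 68^16 ≡ 315, 68^32 ≡ 143, 68^64 ≡ 77, 68^128 ≡ 373.
231 = 128 + 64 + 32 + 4 + 2 + 1, so 68^231 ≡ 373·77·143·36·457·68 ≡ 1 (mod 463).
x_0 = 68^231 mod 463 = 1.
x_0 = 1, so 68 is not a witness.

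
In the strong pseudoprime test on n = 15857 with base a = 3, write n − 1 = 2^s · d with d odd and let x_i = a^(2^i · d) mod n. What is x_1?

n − 1 = 15856 = 2^4 · 991, so s = 4 and d = 991.
Repeated squaring mod 15857: 3^1 ≡ 3, 3^2 ≡ 9, 3^4 ≡ 81, 3^8 ≡ 6561, 3^16 ≡ 10823, 3^32 ≡ 1670, 3^64 ≡ 13925, 3^128 ≡ 6229, 3^256 ≡ 14219, 3^512 ≡ 3211.
991 = 512 + 256 + 128 + 64 + 16 + 8 + 4 + 2 + 1, so 3^991 ≡ 3211·14219·6229·13925·10823·6561·81·9·3 ≡ 2365 (mod 15857).
x_0 = 2365.
x_1 = 2365^2 mod 15857 = 11561.

11561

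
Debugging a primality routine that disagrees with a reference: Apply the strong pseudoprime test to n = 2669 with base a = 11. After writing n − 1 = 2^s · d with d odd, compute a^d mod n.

1610

n − 1 = 2668 = 2^2 · 667, so s = 2 and d = 667.
Repeated squaring mod 2669: 11^1 ≡ 11, 11^2 ≡ 121, 11^4 ≡ 1296, 11^8 ≡ 815, 11^16 ≡ 2313, 11^32 ≡ 1293, 11^64 ≡ 1055, 11^128 ≡ 52, 11^256 ≡ 35, 11^512 ≡ 1225.
667 = 512 + 128 + 16 + 8 + 2 + 1, so 11^667 ≡ 1225·52·2313·815·121·11 ≡ 1610 (mod 2669).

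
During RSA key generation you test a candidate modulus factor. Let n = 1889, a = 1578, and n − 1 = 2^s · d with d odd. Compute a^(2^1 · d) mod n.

1411

n − 1 = 1888 = 2^5 · 59, so s = 5 and d = 59.
x_0 = 1578^59 mod 1889 = 1648.
x_1 = 1648^2 mod 1889 = 1411.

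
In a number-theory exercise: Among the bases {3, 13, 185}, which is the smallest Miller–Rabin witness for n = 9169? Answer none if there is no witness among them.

3

n − 1 = 9168 = 2^4 · 573, so s = 4 and d = 573.
Base 3: x_0 = 3^573 mod 9169 = 5091. x_0 is neither 1 nor 9168, so continue squaring. x_1 = 5091^2 mod 9169 = 6687. x_2 = 6687^2 mod 9169 = 7925. x_3 = 7925^2 mod 9169 = 7144. Reached i = s−1 = 3 without hitting −1: 3 is a Miller–Rabin witness and 9169 is composite.
Base 13: x_0 = 13^573 mod 9169 = 8599. x_0 is neither 1 nor 9168, so continue squaring. x_1 = 8599^2 mod 9169 = 3985. x_2 = 3985^2 mod 9169 = 8686. x_3 = 8686^2 mod 9169 = 4064. Reached i = s−1 = 3 without hitting −1: 13 is a Miller–Rabin witness and 9169 is composite.
Base 185: x_0 = 185^573 mod 9169 = 4054. x_0 is neither 1 nor 9168, so continue squaring. x_1 = 4054^2 mod 9169 = 4068. x_2 = 4068^2 mod 9169 = 7748. x_3 = 7748^2 mod 9169 = 2061. Reached i = s−1 = 3 without hitting −1: 185 is a Miller–Rabin witness and 9169 is composite.
The smallest witness among the given bases is 3.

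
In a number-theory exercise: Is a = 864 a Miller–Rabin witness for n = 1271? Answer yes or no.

yes

n − 1 = 1270 = 2^1 · 635, so s = 1 and d = 635.
x_0 = 864^635 mod 1271 = 929.
x_0 ∉ {1, 1270} and s = 1, so 864 is a Miller–Rabin witness and 1271 is composite.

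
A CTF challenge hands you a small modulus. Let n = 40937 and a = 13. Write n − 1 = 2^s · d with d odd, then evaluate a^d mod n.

31187

n − 1 = 40936 = 2^3 · 5117, so s = 3 and d = 5117.
13^5117 mod 40937 = 31187.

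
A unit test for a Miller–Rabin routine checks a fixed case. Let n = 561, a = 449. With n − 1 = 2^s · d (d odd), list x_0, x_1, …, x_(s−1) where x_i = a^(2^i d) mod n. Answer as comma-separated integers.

122, 298, 166, 67

n − 1 = 560 = 2^4 · 35, so s = 4 and d = 35.
x_0 = 449^35 mod 561 = 122.
x_1 = 122^2 mod 561 = 298.
x_2 = 298^2 mod 561 = 166.
x_3 = 166^2 mod 561 = 67.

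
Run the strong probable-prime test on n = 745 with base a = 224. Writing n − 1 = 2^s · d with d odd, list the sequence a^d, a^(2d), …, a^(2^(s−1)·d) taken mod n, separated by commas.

n − 1 = 744 = 2^3 · 93, so s = 3 and d = 93.
x_0 = 224^93 mod 745 = 499.
x_1 = 499^2 mod 745 = 171.
x_2 = 171^2 mod 745 = 186.

499, 171, 186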